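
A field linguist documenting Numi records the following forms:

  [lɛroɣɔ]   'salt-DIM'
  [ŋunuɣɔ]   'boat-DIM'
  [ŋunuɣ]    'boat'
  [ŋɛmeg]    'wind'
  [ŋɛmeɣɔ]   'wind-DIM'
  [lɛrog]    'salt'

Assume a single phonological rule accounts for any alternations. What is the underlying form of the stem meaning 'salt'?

The root 'salt' surfaces as [lɛrog] and [lɛroɣɔ], with a stem-final [g] ~ [ɣ] alternation.
Compare 'boat', with invariant [ɣ] in [ŋunuɣ] and [ŋunuɣɔ]: an analysis with underlying /ɣ/ and a rule producing [g] in isolation would wrongly predict alternation here too.
So /g/ is underlying, and a rule of intervocalic spirantization — voiced stops become fricatives between vowels — gives [ɣ].
So 'salt' = /lɛrog/.

/lɛrog/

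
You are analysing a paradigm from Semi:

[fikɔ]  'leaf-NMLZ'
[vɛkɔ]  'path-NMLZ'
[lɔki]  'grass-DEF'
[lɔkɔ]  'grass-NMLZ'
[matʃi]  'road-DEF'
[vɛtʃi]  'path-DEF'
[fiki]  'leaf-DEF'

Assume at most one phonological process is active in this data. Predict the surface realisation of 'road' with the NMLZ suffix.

[makɔ]

In [vɛkɔ] and [vɛtʃi] the final segment of 'path' alternates: [k] ~ [tʃ].
Compare 'grass', with invariant [k] in [lɔkɔ] and [lɔki]: an analysis with underlying /k/ and a rule producing [tʃ] before the DEF suffix would wrongly predict alternation here too.
So /tʃ/ is underlying, and a rule of depalatalization — palato-alveolar /tʃ/ becomes [k] when no front vowel follows — gives [k].
From [matʃi] the stem 'road' is /matʃ/; when no front vowel follows this yields [makɔ].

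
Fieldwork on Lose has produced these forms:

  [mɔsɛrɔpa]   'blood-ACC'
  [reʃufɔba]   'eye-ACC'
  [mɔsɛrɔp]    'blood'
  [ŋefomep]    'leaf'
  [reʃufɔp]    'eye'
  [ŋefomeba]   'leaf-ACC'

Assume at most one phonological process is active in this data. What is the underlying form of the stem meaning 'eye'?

/reʃufɔb/

'eye' shows [p] ~ [b] at the end of the stem ([reʃufɔp] vs [reʃufɔba]).
If /p/ were underlying and a rule turned it into [b] before the ACC suffix, 'blood' would also alternate; but it has [p] in both [mɔsɛrɔp] and [mɔsɛrɔpa].
Therefore /b/ is basic and [p] is derived by word-final obstruent devoicing (voiced obstruents become voiceless word-finally).
Hence 'eye' is /reʃufɔb/ underlyingly.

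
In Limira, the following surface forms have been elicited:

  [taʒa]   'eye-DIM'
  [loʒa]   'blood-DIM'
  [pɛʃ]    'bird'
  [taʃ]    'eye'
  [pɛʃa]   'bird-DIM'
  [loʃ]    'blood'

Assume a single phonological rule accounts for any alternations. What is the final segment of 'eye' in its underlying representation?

/ʒ/

In [taʒa] and [taʃ] the final segment of 'eye' alternates: [ʒ] ~ [ʃ].
Compare 'bird', with invariant [ʃ] in [pɛʃa] and [pɛʃ]: an analysis with underlying /ʃ/ and a rule producing [ʒ] before the DIM suffix would wrongly predict alternation here too.
The alternation reflects word-final obstruent devoicing: voiced obstruents become voiceless word-finally. /ʒ/ is underlying.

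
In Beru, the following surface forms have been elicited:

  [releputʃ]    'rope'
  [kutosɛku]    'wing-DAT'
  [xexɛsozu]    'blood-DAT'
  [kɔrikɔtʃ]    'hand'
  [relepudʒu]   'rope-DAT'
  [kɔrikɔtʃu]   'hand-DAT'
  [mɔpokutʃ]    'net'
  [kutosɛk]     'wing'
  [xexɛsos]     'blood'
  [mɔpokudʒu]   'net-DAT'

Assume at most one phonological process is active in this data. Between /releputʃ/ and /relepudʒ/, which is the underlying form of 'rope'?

/relepudʒ/

The stem for 'rope' ends in [tʃ] in [releputʃ] but [dʒ] in [relepudʒu].
The stem 'hand' ([kɔrikɔtʃ], [kɔrikɔtʃu]) shows [tʃ] unchanged in both environments, so [tʃ] cannot be basic with [dʒ] derived before the DAT suffix.
So /dʒ/ is underlying, and a rule of word-final obstruent devoicing — voiced obstruents become voiceless word-finally — gives [tʃ].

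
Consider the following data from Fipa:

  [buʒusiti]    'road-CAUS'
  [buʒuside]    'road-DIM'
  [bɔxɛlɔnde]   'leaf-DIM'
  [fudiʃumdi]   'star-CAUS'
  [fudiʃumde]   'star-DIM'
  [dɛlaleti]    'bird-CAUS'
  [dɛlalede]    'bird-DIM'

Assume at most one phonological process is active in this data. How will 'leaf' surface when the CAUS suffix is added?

The CAUS suffix surfaces as [-di] and [-ti], depending on the final segment of the stem.
The DIM suffix, which begins with [d], is invariant after every stem; so [d] is not altered by any rule here.
So the underlying form is /-ti/, and voiceless stops become voiced after a nasal.
After 'leaf', which ends in a nasal, the suffix surfaces as [-di], giving [bɔxɛlɔndi].

[bɔxɛlɔndi]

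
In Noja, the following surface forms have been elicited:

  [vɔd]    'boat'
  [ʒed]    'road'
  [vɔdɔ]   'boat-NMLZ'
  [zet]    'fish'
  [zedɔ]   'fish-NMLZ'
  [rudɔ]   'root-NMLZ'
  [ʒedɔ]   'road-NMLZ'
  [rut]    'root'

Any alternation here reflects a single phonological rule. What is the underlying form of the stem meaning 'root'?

In [rudɔ] and [rut] the final segment of 'root' alternates: [d] ~ [t].
Compare 'boat', with invariant [d] in [vɔdɔ] and [vɔd]: an analysis with underlying /d/ and a rule producing [t] in isolation would wrongly predict alternation here too.
The underlying segment must be /t/; voiceless stops become voiced between vowels, yielding [d] there.
So 'root' = /rut/.

/rut/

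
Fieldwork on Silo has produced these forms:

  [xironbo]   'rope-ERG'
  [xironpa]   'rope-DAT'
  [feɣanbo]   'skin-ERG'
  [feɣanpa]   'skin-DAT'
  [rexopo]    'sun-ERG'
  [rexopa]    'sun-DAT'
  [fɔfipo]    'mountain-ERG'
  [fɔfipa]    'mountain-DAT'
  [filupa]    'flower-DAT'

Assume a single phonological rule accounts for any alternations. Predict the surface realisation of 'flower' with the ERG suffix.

[filupo]

The ERG suffix surfaces as [-bo] and [-po], depending on the final segment of the stem.
By contrast the DAT suffix keeps its initial [p] throughout — that segment must be underlying.
The ERG suffix is therefore /-bo/ underlyingly, with post-vocalic devoicing: voiced stops become voiceless after a vowel.
After 'flower', which ends in a vowel, the suffix surfaces as [-po], giving [filupo].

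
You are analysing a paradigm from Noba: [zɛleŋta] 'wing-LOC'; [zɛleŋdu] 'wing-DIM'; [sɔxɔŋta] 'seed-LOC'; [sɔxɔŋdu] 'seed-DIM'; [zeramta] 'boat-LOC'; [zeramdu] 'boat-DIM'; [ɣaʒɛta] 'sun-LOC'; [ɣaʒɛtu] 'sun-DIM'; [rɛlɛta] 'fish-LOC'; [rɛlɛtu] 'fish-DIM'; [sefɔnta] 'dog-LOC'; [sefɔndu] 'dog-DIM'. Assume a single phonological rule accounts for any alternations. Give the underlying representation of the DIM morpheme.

/-du/

The DIM morpheme has two allomorphs, [-du] and [-tu].
By contrast the LOC suffix keeps its initial [t] throughout — that segment must be underlying.
The DIM suffix is therefore /-du/ underlyingly, with post-vocalic devoicing: voiced stops become voiceless after a vowel.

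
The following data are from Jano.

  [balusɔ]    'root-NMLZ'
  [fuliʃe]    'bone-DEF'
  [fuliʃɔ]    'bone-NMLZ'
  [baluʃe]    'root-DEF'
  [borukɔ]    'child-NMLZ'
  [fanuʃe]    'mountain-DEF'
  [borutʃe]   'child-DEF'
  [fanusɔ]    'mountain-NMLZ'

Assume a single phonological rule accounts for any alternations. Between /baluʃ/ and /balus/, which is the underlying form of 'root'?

/balus/

The stem for 'root' ends in [s] in [balusɔ] but [ʃ] in [baluʃe].
If /ʃ/ were underlying and a rule turned it into [s] before the NMLZ suffix, 'bone' would also alternate; but it has [ʃ] in both [fuliʃɔ] and [fuliʃe].
The underlying segment must be /s/; /k/ and /s/ become palato-alveolar [tʃ] and [ʃ] before a front vowel, yielding [ʃ] there.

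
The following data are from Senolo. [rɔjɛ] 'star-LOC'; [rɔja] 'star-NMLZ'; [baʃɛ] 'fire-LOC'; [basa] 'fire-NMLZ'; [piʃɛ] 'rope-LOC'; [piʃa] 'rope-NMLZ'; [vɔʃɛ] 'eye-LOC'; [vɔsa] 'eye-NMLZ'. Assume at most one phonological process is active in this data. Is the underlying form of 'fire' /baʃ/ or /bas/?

The stem for 'fire' ends in [ʃ] in [baʃɛ] but [s] in [basa].
But 'rope' keeps [ʃ] in both environments ([piʃɛ], [piʃa]), so there is no rule changing /ʃ/ to [s] before the NMLZ suffix.
So /s/ is underlying, and a rule of palatalization before a front vowel — /s/ becomes palato-alveolar [ʃ] before a front vowel — gives [ʃ].

/bas/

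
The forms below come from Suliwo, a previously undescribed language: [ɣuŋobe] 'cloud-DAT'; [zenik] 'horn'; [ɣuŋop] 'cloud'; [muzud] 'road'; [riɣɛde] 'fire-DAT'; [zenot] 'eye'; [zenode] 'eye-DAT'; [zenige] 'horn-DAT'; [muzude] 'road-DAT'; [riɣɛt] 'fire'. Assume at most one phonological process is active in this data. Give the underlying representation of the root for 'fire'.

The root 'fire' surfaces as [riɣɛt] and [riɣɛde], with a stem-final [t] ~ [d] alternation.
The stem 'road' ([muzud], [muzude]) shows [d] unchanged in both environments, so [d] cannot be basic with [t] derived in isolation.
The underlying segment must be /t/; voiceless stops become voiced between vowels, yielding [d] there.

/riɣɛt/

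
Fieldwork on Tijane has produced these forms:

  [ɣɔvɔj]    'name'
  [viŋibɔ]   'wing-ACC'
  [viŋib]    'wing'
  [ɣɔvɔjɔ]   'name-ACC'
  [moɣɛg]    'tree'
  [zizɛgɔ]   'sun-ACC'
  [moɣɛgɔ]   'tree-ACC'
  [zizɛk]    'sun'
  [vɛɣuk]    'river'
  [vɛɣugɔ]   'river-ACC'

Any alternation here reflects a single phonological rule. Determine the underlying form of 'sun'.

The stem for 'sun' ends in [g] in [zizɛgɔ] but [k] in [zizɛk].
But 'tree' keeps [g] in both environments ([moɣɛgɔ], [moɣɛg]), so there is no rule changing /g/ to [k] in isolation.
Therefore /k/ is basic and [g] is derived by intervocalic voicing (voiceless stops become voiced between vowels).
So 'sun' = /zizɛk/.

/zizɛk/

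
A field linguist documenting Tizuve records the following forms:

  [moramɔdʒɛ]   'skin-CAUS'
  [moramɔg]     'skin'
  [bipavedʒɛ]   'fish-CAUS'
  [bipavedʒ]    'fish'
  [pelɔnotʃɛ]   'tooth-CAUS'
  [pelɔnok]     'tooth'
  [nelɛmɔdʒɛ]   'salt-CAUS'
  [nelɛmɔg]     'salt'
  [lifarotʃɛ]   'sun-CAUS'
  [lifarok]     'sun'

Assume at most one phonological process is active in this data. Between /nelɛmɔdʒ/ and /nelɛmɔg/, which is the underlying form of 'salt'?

'salt' shows [dʒ] ~ [g] at the end of the stem ([nelɛmɔdʒɛ] vs [nelɛmɔg]).
But 'fish' keeps [dʒ] in both environments ([bipavedʒɛ], [bipavedʒ]), so there is no rule changing /dʒ/ to [g] in isolation.
So /g/ is underlying, and a rule of palatalization before a front vowel — /k/ and /g/ become palato-alveolar [tʃ] and [dʒ] before a front vowel — gives [dʒ].

/nelɛmɔg/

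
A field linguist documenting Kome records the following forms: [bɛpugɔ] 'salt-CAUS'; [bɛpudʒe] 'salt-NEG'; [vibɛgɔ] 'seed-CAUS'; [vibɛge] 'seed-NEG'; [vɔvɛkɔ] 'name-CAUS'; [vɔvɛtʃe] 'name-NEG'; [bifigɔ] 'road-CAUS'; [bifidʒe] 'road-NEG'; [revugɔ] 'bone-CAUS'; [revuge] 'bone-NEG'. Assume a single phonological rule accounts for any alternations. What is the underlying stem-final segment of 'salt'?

The root 'salt' surfaces as [bɛpugɔ] and [bɛpudʒe], with a stem-final [g] ~ [dʒ] alternation.
If /g/ were underlying and a rule turned it into [dʒ] before the NEG suffix, 'bone' would also alternate; but it has [g] in both [revugɔ] and [revuge].
The underlying segment must be /dʒ/; palato-alveolar /tʃ/ and /dʒ/ become [k] and [g] when no front vowel follows, yielding [g] there.

/dʒ/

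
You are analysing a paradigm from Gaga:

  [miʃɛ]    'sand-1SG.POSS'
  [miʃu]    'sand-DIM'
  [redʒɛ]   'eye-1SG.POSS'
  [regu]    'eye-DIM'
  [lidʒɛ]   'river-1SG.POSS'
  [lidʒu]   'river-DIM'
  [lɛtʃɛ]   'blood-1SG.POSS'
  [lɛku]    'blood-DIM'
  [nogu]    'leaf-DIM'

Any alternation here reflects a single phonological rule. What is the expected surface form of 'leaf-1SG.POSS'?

[nodʒɛ]

The stem for 'eye' ends in [dʒ] in [redʒɛ] but [g] in [regu].
If /dʒ/ were underlying and a rule turned it into [g] before the DIM suffix, 'river' would also alternate; but it has [dʒ] in both [lidʒɛ] and [lidʒu].
So /g/ is underlying, and a rule of palatalization before a front vowel — /k/ and /g/ become palato-alveolar [tʃ] and [dʒ] before a front vowel — gives [dʒ].
From [nogu] the stem 'leaf' is /nog/; before a front vowel this yields [nodʒɛ].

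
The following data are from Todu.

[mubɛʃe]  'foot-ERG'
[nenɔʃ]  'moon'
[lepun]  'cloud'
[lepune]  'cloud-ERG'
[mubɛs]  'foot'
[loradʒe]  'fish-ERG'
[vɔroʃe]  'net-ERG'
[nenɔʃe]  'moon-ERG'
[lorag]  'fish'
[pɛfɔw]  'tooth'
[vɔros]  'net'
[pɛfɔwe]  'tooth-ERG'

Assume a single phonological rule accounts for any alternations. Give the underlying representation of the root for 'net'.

In [vɔros] and [vɔroʃe] the final segment of 'net' alternates: [s] ~ [ʃ].
The stem 'moon' ([nenɔʃ], [nenɔʃe]) shows [ʃ] unchanged in both environments, so [ʃ] cannot be basic with [s] derived in isolation.
The underlying segment must be /s/; /g/ and /s/ become palato-alveolar [dʒ] and [ʃ] before a front vowel, yielding [ʃ] there.
So 'net' = /vɔros/.

/vɔros/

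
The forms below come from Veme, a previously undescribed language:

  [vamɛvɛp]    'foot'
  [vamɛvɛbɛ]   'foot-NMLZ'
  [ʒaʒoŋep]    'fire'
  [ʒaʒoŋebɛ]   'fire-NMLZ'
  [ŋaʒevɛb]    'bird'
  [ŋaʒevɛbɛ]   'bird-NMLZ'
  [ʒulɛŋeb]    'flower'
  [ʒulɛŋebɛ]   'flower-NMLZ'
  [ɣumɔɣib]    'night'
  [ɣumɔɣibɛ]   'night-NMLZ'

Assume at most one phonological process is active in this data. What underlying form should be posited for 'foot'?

The root 'foot' surfaces as [vamɛvɛp] and [vamɛvɛbɛ], with a stem-final [p] ~ [b] alternation.
The stem 'flower' ([ʒulɛŋeb], [ʒulɛŋebɛ]) shows [b] unchanged in both environments, so [b] cannot be basic with [p] derived in isolation.
The underlying segment must be /p/; voiceless stops become voiced between vowels, yielding [b] there.

/vamɛvɛp/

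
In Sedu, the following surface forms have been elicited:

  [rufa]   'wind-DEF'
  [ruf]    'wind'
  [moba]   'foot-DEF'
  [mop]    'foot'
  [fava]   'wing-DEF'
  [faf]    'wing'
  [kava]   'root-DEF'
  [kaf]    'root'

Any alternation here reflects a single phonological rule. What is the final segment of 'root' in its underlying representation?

/v/

'root' shows [v] ~ [f] at the end of the stem ([kava] vs [kaf]).
Compare 'wind', with invariant [f] in [rufa] and [ruf]: an analysis with underlying /f/ and a rule producing [v] before the DEF suffix would wrongly predict alternation here too.
Therefore /v/ is basic and [f] is derived by word-final obstruent devoicing (voiced obstruents become voiceless word-finally).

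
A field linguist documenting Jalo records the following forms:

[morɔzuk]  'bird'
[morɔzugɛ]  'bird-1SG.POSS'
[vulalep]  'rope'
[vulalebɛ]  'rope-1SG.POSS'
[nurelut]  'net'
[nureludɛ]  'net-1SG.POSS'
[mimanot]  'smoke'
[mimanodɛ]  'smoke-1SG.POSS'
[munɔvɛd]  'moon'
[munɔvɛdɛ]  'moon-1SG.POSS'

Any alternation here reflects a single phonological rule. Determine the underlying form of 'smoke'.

/mimanot/

The root 'smoke' surfaces as [mimanot] and [mimanodɛ], with a stem-final [t] ~ [d] alternation.
If /d/ were underlying and a rule turned it into [t] in isolation, 'moon' would also alternate; but it has [d] in both [munɔvɛd] and [munɔvɛdɛ].
The underlying segment must be /t/; voiceless stops become voiced between vowels, yielding [d] there.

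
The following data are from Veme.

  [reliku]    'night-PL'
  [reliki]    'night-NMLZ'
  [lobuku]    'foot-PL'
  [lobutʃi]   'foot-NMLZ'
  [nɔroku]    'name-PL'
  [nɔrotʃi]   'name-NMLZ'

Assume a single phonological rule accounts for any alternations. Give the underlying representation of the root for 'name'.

In [nɔroku] and [nɔrotʃi] the final segment of 'name' alternates: [k] ~ [tʃ].
But 'night' keeps [k] in both environments ([reliku], [reliki]), so there is no rule changing /k/ to [tʃ] before the NMLZ suffix.
Therefore /tʃ/ is basic and [k] is derived by depalatalization (palato-alveolar /tʃ/ becomes [k] when no front vowel follows).

/nɔrotʃ/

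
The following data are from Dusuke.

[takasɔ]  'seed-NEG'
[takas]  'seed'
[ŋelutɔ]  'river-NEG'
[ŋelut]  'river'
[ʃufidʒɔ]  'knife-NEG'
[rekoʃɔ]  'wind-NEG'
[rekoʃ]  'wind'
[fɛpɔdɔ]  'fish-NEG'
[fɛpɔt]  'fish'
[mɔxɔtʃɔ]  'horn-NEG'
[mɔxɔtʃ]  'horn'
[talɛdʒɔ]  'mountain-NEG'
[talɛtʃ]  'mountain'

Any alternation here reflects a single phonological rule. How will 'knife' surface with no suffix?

In [talɛdʒɔ] and [talɛtʃ] the final segment of 'mountain' alternates: [dʒ] ~ [tʃ].
But 'horn' keeps [tʃ] in both environments ([mɔxɔtʃɔ], [mɔxɔtʃ]), so there is no rule changing /tʃ/ to [dʒ] before the NEG suffix.
Therefore /dʒ/ is basic and [tʃ] is derived by word-final obstruent devoicing (voiced obstruents become voiceless word-finally).
From [ʃufidʒɔ] the stem 'knife' is /ʃufidʒ/; word-finally this yields [ʃufitʃ].

[ʃufitʃ]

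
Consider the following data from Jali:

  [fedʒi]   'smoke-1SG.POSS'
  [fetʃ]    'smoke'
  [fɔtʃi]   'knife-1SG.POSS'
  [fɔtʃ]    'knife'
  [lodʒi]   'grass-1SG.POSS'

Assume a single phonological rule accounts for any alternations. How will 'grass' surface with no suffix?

[lotʃ]

The root 'smoke' surfaces as [fedʒi] and [fetʃ], with a stem-final [dʒ] ~ [tʃ] alternation.
The stem 'knife' ([fɔtʃi], [fɔtʃ]) shows [tʃ] unchanged in both environments, so [tʃ] cannot be basic with [dʒ] derived before the 1SG.POSS suffix.
Therefore /dʒ/ is basic and [tʃ] is derived by word-final obstruent devoicing (voiced obstruents become voiceless word-finally).
From [lodʒi] the stem 'grass' is /lodʒ/; word-finally this yields [lotʃ].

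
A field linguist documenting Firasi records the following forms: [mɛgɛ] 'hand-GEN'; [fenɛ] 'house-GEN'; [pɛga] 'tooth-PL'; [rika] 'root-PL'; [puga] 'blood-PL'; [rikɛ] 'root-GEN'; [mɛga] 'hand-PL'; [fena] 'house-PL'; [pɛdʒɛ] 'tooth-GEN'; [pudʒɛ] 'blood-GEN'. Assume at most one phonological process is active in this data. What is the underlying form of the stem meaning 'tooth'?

In [pɛdʒɛ] and [pɛga] the final segment of 'tooth' alternates: [dʒ] ~ [g].
The stem 'hand' ([mɛgɛ], [mɛga]) shows [g] unchanged in both environments, so [g] cannot be basic with [dʒ] derived before the GEN suffix.
Therefore /dʒ/ is basic and [g] is derived by depalatalization (palato-alveolar /dʒ/ becomes [g] when no front vowel follows).
Hence 'tooth' is /pɛdʒ/ underlyingly.

/pɛdʒ/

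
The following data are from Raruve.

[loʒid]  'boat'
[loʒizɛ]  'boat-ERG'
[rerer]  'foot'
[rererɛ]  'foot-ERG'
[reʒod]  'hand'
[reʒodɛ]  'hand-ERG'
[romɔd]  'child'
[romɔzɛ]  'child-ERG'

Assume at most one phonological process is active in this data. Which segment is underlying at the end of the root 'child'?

/z/

In [romɔd] and [romɔzɛ] the final segment of 'child' alternates: [d] ~ [z].
Compare 'hand', with invariant [d] in [reʒod] and [reʒodɛ]: an analysis with underlying /d/ and a rule producing [z] before the ERG suffix would wrongly predict alternation here too.
The alternation reflects word-final hardening: voiced fricatives become stops word-finally. /z/ is underlying.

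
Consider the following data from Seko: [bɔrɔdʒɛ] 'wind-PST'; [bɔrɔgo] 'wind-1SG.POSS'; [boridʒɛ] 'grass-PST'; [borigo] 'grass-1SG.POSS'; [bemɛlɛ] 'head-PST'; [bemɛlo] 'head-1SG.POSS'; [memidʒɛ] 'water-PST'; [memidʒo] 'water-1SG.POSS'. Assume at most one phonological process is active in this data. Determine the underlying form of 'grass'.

'grass' shows [dʒ] ~ [g] at the end of the stem ([boridʒɛ] vs [borigo]).
The stem 'water' ([memidʒɛ], [memidʒo]) shows [dʒ] unchanged in both environments, so [dʒ] cannot be basic with [g] derived before the 1SG.POSS suffix.
The alternation reflects palatalization before a front vowel: /g/ becomes palato-alveolar [dʒ] before a front vowel. /g/ is underlying.

/borig/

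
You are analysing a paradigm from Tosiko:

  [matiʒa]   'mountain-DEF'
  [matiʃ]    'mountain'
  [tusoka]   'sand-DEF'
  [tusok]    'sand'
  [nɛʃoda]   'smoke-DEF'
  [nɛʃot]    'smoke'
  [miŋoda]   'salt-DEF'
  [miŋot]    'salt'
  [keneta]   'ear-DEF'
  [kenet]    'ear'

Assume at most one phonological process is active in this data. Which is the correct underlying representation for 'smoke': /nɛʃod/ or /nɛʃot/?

In [nɛʃoda] and [nɛʃot] the final segment of 'smoke' alternates: [d] ~ [t].
Compare 'ear', with invariant [t] in [keneta] and [kenet]: an analysis with underlying /t/ and a rule producing [d] before the DEF suffix would wrongly predict alternation here too.
The underlying segment must be /d/; voiced obstruents become voiceless word-finally, yielding [t] there.

/nɛʃod/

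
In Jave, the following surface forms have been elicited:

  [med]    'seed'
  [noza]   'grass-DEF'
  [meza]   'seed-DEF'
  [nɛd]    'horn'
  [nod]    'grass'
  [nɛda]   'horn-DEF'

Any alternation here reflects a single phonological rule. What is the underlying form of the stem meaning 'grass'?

/noz/

The stem for 'grass' ends in [d] in [nod] but [z] in [noza].
Compare 'horn', with invariant [d] in [nɛd] and [nɛda]: an analysis with underlying /d/ and a rule producing [z] before the DEF suffix would wrongly predict alternation here too.
So /z/ is underlying, and a rule of word-final hardening — voiced fricatives become stops word-finally — gives [d].
The underlying form of 'grass' is therefore /noz/.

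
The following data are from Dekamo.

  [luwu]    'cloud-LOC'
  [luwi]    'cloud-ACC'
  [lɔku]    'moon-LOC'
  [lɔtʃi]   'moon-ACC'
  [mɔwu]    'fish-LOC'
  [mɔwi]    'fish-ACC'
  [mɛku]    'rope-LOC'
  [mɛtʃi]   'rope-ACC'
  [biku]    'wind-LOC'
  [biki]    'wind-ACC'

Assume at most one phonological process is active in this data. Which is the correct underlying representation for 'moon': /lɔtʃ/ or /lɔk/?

/lɔtʃ/

In [lɔku] and [lɔtʃi] the final segment of 'moon' alternates: [k] ~ [tʃ].
The stem 'wind' ([biku], [biki]) shows [k] unchanged in both environments, so [k] cannot be basic with [tʃ] derived before the ACC suffix.
Therefore /tʃ/ is basic and [k] is derived by depalatalization (palato-alveolar /tʃ/ becomes [k] when no front vowel follows).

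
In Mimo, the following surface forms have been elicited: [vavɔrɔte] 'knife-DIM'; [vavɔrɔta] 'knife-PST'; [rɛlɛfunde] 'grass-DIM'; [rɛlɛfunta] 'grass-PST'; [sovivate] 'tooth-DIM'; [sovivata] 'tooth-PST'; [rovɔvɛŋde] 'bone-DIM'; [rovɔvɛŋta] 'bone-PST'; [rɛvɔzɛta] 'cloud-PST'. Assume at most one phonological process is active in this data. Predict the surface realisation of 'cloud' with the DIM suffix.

[rɛvɔzɛte]

The DIM morpheme has two allomorphs, [-de] and [-te].
By contrast the PST suffix keeps its initial [t] throughout — that segment must be underlying.
The DIM suffix is therefore /-de/ underlyingly, with post-vocalic devoicing: voiced stops become voiceless after a vowel.
After 'cloud', which ends in a vowel, the suffix surfaces as [-te], giving [rɛvɔzɛte].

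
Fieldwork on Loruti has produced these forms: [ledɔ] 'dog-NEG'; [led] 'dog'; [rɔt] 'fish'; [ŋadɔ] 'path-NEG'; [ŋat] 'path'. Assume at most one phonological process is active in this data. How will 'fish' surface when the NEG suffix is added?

[rɔdɔ]

The stem for 'path' ends in [d] in [ŋadɔ] but [t] in [ŋat].
But 'dog' keeps [d] in both environments ([ledɔ], [led]), so there is no rule changing /d/ to [t] in isolation.
The underlying segment must be /t/; voiceless stops become voiced between vowels, yielding [d] there.
From [rɔt] the stem 'fish' is /rɔt/; between vowels this yields [rɔdɔ].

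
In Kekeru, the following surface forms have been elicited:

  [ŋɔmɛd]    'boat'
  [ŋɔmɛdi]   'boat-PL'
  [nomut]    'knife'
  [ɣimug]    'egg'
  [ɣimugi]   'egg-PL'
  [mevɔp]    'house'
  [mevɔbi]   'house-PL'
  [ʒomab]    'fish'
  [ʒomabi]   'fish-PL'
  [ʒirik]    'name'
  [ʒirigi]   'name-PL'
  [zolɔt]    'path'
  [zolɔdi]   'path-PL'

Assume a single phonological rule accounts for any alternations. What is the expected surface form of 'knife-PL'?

[nomudi]

The root 'path' surfaces as [zolɔt] and [zolɔdi], with a stem-final [t] ~ [d] alternation.
But 'boat' keeps [d] in both environments ([ŋɔmɛd], [ŋɔmɛdi]), so there is no rule changing /d/ to [t] in isolation.
The underlying segment must be /t/; voiceless stops become voiced between vowels, yielding [d] there.
From [nomut] the stem 'knife' is /nomut/; between vowels this yields [nomudi].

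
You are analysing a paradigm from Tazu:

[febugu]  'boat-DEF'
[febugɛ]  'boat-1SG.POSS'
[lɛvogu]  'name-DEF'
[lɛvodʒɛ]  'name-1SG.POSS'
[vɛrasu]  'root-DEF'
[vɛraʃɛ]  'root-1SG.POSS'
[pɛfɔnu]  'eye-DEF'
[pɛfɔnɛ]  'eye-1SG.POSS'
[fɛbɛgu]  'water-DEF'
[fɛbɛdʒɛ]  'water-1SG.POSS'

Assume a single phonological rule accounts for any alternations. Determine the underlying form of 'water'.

The stem for 'water' ends in [g] in [fɛbɛgu] but [dʒ] in [fɛbɛdʒɛ].
But 'boat' keeps [g] in both environments ([febugu], [febugɛ]), so there is no rule changing /g/ to [dʒ] before the 1SG.POSS suffix.
The alternation reflects depalatalization: palato-alveolar /dʒ/ and /ʃ/ become [g] and [s] when no front vowel follows. /dʒ/ is underlying.
The underlying form of 'water' is therefore /fɛbɛdʒ/.

/fɛbɛdʒ/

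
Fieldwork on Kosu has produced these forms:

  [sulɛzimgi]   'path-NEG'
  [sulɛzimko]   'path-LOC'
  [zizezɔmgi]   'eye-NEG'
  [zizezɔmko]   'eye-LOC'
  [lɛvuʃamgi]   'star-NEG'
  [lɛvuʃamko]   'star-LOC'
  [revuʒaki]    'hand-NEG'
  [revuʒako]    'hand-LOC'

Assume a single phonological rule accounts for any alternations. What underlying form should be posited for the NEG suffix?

/-gi/

The NEG morpheme has two allomorphs, [-gi] and [-ki].
The LOC suffix, which begins with [k], is invariant after every stem; so [k] is not altered by any rule here.
So the underlying form is /-gi/, and voiced stops become voiceless after a vowel.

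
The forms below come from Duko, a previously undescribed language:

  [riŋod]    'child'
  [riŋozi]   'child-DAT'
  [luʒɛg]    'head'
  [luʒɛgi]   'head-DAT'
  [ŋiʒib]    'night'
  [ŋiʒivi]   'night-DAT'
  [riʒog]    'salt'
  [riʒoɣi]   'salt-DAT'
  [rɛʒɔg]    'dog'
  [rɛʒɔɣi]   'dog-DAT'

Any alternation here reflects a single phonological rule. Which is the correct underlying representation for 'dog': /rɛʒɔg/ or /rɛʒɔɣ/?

/rɛʒɔɣ/

'dog' shows [g] ~ [ɣ] at the end of the stem ([rɛʒɔg] vs [rɛʒɔɣi]).
Compare 'head', with invariant [g] in [luʒɛg] and [luʒɛgi]: an analysis with underlying /g/ and a rule producing [ɣ] before the DAT suffix would wrongly predict alternation here too.
The underlying segment must be /ɣ/; voiced fricatives become stops word-finally, yielding [g] there.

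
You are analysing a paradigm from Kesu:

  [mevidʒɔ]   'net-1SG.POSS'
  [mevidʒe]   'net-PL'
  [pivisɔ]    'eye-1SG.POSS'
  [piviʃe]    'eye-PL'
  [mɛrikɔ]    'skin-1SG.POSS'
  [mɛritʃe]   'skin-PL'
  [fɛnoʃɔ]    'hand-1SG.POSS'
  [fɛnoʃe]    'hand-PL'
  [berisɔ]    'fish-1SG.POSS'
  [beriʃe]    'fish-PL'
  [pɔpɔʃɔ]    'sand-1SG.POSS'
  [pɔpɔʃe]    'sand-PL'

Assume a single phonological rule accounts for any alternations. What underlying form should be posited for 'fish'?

/beris/

In [berisɔ] and [beriʃe] the final segment of 'fish' alternates: [s] ~ [ʃ].
Compare 'sand', with invariant [ʃ] in [pɔpɔʃɔ] and [pɔpɔʃe]: an analysis with underlying /ʃ/ and a rule producing [s] before the 1SG.POSS suffix would wrongly predict alternation here too.
The alternation reflects palatalization before a front vowel: /k/ and /s/ become palato-alveolar [tʃ] and [ʃ] before a front vowel. /s/ is underlying.
Hence 'fish' is /beris/ underlyingly.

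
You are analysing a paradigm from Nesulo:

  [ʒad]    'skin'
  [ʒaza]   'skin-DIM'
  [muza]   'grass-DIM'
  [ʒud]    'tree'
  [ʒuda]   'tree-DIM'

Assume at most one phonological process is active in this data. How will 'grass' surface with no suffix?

The stem for 'skin' ends in [d] in [ʒad] but [z] in [ʒaza].
The stem 'tree' ([ʒud], [ʒuda]) shows [d] unchanged in both environments, so [d] cannot be basic with [z] derived before the DIM suffix.
So /z/ is underlying, and a rule of word-final hardening — voiced fricatives become stops word-finally — gives [d].
The one attested form of 'grass', [muza], shows underlying /muz/. Applying the same rule word-finally gives [mud].

[mud]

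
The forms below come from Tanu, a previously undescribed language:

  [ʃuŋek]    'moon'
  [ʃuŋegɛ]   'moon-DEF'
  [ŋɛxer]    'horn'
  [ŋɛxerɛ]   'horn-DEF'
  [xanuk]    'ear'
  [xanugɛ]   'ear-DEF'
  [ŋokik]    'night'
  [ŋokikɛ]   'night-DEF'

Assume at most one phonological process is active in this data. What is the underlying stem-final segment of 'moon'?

In [ʃuŋek] and [ʃuŋegɛ] the final segment of 'moon' alternates: [k] ~ [g].
The stem 'night' ([ŋokik], [ŋokikɛ]) shows [k] unchanged in both environments, so [k] cannot be basic with [g] derived before the DEF suffix.
So /g/ is underlying, and a rule of word-final obstruent devoicing — voiced obstruents become voiceless word-finally — gives [k].

/g/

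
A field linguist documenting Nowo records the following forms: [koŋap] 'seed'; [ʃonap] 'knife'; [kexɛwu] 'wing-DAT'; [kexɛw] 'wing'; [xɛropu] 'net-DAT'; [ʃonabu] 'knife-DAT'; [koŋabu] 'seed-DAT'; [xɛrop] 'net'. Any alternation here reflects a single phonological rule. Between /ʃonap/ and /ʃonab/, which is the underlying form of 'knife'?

/ʃonab/

'knife' shows [p] ~ [b] at the end of the stem ([ʃonap] vs [ʃonabu]).
The stem 'net' ([xɛrop], [xɛropu]) shows [p] unchanged in both environments, so [p] cannot be basic with [b] derived before the DAT suffix.
So /b/ is underlying, and a rule of word-final obstruent devoicing — voiced obstruents become voiceless word-finally — gives [p].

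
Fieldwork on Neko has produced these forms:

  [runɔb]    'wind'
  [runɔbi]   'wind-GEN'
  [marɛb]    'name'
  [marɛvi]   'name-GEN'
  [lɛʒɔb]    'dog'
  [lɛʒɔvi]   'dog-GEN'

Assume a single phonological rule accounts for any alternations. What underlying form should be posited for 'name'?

The stem for 'name' ends in [b] in [marɛb] but [v] in [marɛvi].
But 'wind' keeps [b] in both environments ([runɔb], [runɔbi]), so there is no rule changing /b/ to [v] before the GEN suffix.
So /v/ is underlying, and a rule of word-final hardening — voiced fricatives become stops word-finally — gives [b].
So 'name' = /marɛv/.

/marɛv/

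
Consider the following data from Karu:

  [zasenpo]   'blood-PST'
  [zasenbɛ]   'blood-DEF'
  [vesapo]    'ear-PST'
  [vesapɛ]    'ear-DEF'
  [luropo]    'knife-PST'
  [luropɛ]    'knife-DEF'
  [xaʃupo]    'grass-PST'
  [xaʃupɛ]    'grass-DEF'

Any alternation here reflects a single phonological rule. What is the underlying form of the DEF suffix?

/-bɛ/

The DEF suffix surfaces as [-bɛ] and [-pɛ], depending on the final segment of the stem.
The PST suffix, which begins with [p], is invariant after every stem; so [p] is not altered by any rule here.
So the underlying form is /-bɛ/, and voiced stops become voiceless after a vowel.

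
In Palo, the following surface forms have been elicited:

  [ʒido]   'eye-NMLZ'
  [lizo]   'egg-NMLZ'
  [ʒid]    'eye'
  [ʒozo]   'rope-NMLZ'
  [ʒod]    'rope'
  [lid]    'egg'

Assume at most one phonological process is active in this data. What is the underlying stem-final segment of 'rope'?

/z/

In [ʒod] and [ʒozo] the final segment of 'rope' alternates: [d] ~ [z].
The stem 'eye' ([ʒid], [ʒido]) shows [d] unchanged in both environments, so [d] cannot be basic with [z] derived before the NMLZ suffix.
So /z/ is underlying, and a rule of word-final hardening — voiced fricatives become stops word-finally — gives [d].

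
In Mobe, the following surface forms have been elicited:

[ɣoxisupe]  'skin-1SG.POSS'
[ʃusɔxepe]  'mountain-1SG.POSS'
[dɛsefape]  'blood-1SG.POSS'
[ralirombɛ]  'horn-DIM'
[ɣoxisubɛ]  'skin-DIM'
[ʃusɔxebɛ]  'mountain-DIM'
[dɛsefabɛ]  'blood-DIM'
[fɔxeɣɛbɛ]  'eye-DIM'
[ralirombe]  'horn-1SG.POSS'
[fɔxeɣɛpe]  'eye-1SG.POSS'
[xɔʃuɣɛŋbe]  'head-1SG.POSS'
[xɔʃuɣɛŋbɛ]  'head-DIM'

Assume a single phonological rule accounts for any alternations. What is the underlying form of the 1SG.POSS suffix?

/-pe/

The 1SG.POSS morpheme has two allomorphs, [-be] and [-pe].
The DIM suffix, which begins with [b], is invariant after every stem; so [b] is not altered by any rule here.
The 1SG.POSS suffix is therefore /-pe/ underlyingly, with post-nasal voicing: voiceless stops become voiced after a nasal.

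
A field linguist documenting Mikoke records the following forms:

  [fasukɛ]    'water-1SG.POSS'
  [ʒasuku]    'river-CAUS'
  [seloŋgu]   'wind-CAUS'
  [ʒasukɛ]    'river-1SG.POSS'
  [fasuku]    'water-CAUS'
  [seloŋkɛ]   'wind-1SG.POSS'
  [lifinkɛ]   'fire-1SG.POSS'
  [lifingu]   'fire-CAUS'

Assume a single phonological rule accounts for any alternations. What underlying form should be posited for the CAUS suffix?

The CAUS morpheme has two allomorphs, [-gu] and [-ku].
By contrast the 1SG.POSS suffix keeps its initial [k] throughout — that segment must be underlying.
So the underlying form is /-gu/, and voiced stops become voiceless after a vowel.

/-gu/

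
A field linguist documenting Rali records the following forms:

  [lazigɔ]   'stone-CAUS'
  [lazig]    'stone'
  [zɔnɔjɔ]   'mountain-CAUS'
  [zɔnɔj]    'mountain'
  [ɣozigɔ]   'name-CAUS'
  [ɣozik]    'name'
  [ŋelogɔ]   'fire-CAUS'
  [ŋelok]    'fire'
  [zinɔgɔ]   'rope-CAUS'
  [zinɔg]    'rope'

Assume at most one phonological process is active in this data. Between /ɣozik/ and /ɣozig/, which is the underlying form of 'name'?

The root 'name' surfaces as [ɣozigɔ] and [ɣozik], with a stem-final [g] ~ [k] alternation.
If /g/ were underlying and a rule turned it into [k] in isolation, 'rope' would also alternate; but it has [g] in both [zinɔgɔ] and [zinɔg].
The underlying segment must be /k/; voiceless stops become voiced between vowels, yielding [g] there.

/ɣozik/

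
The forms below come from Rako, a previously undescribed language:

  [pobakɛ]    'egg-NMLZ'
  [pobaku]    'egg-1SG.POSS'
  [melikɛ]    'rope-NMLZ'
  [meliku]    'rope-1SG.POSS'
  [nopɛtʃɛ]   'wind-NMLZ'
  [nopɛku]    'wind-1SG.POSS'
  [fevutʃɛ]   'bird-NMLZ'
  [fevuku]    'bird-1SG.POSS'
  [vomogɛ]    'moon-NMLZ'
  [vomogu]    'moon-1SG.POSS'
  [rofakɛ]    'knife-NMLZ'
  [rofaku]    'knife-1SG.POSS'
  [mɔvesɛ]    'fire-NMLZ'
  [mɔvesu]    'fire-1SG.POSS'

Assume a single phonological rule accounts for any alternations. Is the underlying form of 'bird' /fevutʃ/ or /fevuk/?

The stem for 'bird' ends in [tʃ] in [fevutʃɛ] but [k] in [fevuku].
If /k/ were underlying and a rule turned it into [tʃ] before the NMLZ suffix, 'egg' would also alternate; but it has [k] in both [pobakɛ] and [pobaku].
So /tʃ/ is underlying, and a rule of depalatalization — palato-alveolar /tʃ/ becomes [k] when no front vowel follows — gives [k].

/fevutʃ/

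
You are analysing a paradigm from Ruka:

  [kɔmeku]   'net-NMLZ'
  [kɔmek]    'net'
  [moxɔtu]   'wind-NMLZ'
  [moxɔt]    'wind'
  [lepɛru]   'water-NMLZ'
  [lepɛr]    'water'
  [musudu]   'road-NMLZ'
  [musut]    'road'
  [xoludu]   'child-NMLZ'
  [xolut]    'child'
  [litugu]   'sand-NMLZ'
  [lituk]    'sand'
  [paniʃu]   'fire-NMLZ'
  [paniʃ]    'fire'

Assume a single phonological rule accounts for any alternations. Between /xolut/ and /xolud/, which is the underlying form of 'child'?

The root 'child' surfaces as [xoludu] and [xolut], with a stem-final [d] ~ [t] alternation.
If /t/ were underlying and a rule turned it into [d] before the NMLZ suffix, 'wind' would also alternate; but it has [t] in both [moxɔtu] and [moxɔt].
Therefore /d/ is basic and [t] is derived by word-final obstruent devoicing (voiced obstruents become voiceless word-finally).

/xolud/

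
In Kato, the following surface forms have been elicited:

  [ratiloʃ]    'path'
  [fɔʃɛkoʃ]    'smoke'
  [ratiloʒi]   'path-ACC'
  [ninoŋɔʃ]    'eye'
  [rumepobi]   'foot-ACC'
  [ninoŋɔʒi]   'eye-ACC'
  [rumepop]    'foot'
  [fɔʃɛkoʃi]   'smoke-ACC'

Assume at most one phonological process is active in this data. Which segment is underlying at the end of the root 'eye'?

The stem for 'eye' ends in [ʒ] in [ninoŋɔʒi] but [ʃ] in [ninoŋɔʃ].
But 'smoke' keeps [ʃ] in both environments ([fɔʃɛkoʃi], [fɔʃɛkoʃ]), so there is no rule changing /ʃ/ to [ʒ] before the ACC suffix.
Therefore /ʒ/ is basic and [ʃ] is derived by word-final obstruent devoicing (voiced obstruents become voiceless word-finally).

/ʒ/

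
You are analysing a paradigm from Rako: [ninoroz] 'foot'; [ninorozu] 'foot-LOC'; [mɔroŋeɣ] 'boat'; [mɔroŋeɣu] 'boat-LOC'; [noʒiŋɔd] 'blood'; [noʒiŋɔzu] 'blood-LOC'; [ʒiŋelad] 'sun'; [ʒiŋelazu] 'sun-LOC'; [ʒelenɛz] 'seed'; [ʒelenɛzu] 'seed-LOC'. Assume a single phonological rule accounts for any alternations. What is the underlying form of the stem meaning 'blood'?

'blood' shows [d] ~ [z] at the end of the stem ([noʒiŋɔd] vs [noʒiŋɔzu]).
The stem 'foot' ([ninoroz], [ninorozu]) shows [z] unchanged in both environments, so [z] cannot be basic with [d] derived in isolation.
The underlying segment must be /d/; voiced stops become fricatives between vowels, yielding [z] there.
The underlying form of 'blood' is therefore /noʒiŋɔd/.

/noʒiŋɔd/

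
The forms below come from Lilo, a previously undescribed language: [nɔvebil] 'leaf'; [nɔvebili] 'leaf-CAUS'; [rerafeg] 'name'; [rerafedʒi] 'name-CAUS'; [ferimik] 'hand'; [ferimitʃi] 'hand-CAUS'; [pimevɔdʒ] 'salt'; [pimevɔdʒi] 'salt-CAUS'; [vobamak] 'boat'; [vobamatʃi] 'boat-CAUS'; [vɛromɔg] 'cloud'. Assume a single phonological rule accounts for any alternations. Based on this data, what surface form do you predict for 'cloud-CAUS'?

[vɛromɔdʒi]

'name' shows [g] ~ [dʒ] at the end of the stem ([rerafeg] vs [rerafedʒi]).
The stem 'salt' ([pimevɔdʒ], [pimevɔdʒi]) shows [dʒ] unchanged in both environments, so [dʒ] cannot be basic with [g] derived in isolation.
The underlying segment must be /g/; /k/ and /g/ become palato-alveolar [tʃ] and [dʒ] before a front vowel, yielding [dʒ] there.
From [vɛromɔg] the stem 'cloud' is /vɛromɔg/; before a front vowel this yields [vɛromɔdʒi].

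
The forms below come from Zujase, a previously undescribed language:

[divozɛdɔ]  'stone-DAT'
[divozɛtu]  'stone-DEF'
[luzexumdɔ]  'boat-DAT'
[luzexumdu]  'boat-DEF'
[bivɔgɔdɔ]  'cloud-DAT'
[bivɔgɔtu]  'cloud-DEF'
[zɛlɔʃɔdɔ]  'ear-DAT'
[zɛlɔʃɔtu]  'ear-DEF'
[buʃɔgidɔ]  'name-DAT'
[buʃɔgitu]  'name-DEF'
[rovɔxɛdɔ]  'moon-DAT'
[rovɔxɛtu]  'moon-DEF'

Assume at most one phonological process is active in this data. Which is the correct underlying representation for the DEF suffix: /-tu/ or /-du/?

/-tu/

The DEF morpheme has two allomorphs, [-du] and [-tu].
By contrast the DAT suffix keeps its initial [d] throughout — that segment must be underlying.
So the underlying form is /-tu/, and voiceless stops become voiced after a nasal.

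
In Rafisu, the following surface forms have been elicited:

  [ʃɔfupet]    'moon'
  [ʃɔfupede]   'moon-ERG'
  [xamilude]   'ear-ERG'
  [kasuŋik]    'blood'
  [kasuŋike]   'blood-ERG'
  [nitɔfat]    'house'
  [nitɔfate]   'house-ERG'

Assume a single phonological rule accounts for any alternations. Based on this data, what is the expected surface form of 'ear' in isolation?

In [ʃɔfupet] and [ʃɔfupede] the final segment of 'moon' alternates: [t] ~ [d].
The stem 'house' ([nitɔfat], [nitɔfate]) shows [t] unchanged in both environments, so [t] cannot be basic with [d] derived before the ERG suffix.
So /d/ is underlying, and a rule of word-final obstruent devoicing — voiced obstruents become voiceless word-finally — gives [t].
From [xamilude] the stem 'ear' is /xamilud/; word-finally this yields [xamilut].

[xamilut]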